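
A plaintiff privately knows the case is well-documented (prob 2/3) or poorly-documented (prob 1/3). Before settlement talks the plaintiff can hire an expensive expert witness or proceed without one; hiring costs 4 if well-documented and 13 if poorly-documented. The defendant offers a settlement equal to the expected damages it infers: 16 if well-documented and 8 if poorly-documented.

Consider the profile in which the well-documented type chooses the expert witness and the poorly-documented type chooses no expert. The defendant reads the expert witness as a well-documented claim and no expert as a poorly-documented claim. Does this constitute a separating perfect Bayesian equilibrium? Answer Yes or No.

Under these beliefs, the expert witness earns settlement 16 and no expert earns settlement 8.
well-documented: the expert witness nets 16 − 4 = 12; no expert nets 8. well-documented prefers the expert witness.
poorly-documented: the expert witness nets 16 − 13 = 3; no expert nets 8. poorly-documented prefers no expert.
Neither type deviates, so the separating profile is an equilibrium.

Yes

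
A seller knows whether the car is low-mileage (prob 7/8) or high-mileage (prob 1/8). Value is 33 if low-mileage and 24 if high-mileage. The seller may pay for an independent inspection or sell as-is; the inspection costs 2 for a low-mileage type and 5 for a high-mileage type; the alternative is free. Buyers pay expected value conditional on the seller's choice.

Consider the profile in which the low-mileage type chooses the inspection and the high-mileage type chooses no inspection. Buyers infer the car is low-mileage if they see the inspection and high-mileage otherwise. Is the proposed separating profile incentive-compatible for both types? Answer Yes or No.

No

Under these beliefs, the inspection earns price 33 and no inspection earns price 24.
low-mileage: the inspection nets 33 − 2 = 31; no inspection nets 24. low-mileage prefers the inspection.
high-mileage: the inspection nets 33 − 5 = 28; no inspection nets 24. high-mileage would deviate to the inspection.
high-mileage has a profitable deviation, so the profile is not an equilibrium.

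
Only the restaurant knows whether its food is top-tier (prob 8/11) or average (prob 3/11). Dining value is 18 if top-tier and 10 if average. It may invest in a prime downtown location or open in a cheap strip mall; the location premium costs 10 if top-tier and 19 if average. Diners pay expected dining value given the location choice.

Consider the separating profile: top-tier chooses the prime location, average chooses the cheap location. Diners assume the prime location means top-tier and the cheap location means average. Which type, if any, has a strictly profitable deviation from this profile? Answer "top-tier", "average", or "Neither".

top-tier

The prime location pays 18; the cheap location pays 10.
top-tier: assigned the prime location, nets 18 − 10 = 8; deviating to the cheap location nets 10.
average: assigned the cheap location, nets 10; deviating to the prime location nets 18 − 19 = -1.
The top-tier type gains 2 by deviating.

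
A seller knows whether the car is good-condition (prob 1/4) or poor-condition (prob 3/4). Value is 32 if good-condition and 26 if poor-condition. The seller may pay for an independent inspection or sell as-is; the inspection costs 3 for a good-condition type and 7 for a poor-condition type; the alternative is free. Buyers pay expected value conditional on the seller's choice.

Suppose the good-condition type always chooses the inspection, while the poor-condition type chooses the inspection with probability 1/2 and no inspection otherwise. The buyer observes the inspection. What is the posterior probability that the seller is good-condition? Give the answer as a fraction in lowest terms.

2/5

P(the inspection) = (1/4)·1 + (3/4)·(1/2) = 5/8.
By Bayes' rule, P(good-condition | the inspection) = (1/4) / (5/8) = 2/5.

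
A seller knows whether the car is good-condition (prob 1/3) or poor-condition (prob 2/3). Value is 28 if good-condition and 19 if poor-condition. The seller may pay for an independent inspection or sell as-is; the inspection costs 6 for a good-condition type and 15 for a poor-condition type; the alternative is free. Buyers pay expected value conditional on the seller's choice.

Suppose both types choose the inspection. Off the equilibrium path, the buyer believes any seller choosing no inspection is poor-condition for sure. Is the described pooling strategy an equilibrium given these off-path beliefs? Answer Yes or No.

No

On path, the buyer holds the prior and pays 1/3·28 + 2/3·19 = 22. Off path (no inspection), believing poor-condition, it pays 19.
good-condition: the inspection nets 22 − 6 = 16; no inspection nets 19. good-condition would deviate.
poor-condition: the inspection nets 22 − 15 = 7; no inspection nets 19. poor-condition would deviate.
A type deviates, so pooling fails.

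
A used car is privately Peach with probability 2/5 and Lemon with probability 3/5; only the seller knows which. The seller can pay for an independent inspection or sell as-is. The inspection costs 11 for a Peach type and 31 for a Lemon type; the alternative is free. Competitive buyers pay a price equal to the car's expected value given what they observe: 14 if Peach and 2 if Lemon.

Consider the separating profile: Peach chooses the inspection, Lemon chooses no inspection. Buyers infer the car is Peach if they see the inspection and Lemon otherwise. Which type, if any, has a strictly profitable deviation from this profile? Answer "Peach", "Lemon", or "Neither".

The inspection pays 14; no inspection pays 2.
Peach: assigned the inspection, nets 14 − 11 = 3; deviating to no inspection nets 2.
Lemon: assigned no inspection, nets 2; deviating to the inspection nets 14 − 31 = -17.
Both types strictly prefer their assigned action; no profitable deviation.

Neither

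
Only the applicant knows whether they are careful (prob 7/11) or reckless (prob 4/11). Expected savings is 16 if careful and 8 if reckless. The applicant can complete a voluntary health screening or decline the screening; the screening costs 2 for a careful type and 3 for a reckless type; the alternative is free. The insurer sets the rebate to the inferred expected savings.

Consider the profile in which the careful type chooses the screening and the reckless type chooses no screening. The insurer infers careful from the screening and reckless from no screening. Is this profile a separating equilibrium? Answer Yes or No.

Under these beliefs, the screening earns rebate 16 and no screening earns rebate 8.
careful: the screening nets 16 − 2 = 14; no screening nets 8. careful prefers the screening.
reckless: the screening nets 16 − 3 = 13; no screening nets 8. reckless would deviate to the screening.
reckless has a profitable deviation, so the profile is not an equilibrium.

No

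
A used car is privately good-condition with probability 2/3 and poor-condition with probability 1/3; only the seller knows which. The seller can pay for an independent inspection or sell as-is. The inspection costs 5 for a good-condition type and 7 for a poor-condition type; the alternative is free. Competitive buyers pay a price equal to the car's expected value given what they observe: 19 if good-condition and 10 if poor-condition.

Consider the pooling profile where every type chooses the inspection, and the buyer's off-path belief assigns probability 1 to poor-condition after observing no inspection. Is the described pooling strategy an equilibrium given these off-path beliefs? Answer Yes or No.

No

On path, the buyer holds the prior and pays 2/3·19 + 1/3·10 = 16. Off path (no inspection), believing poor-condition, it pays 10.
good-condition: the inspection nets 16 − 5 = 11; no inspection nets 10. good-condition stays.
poor-condition: the inspection nets 16 − 7 = 9; no inspection nets 10. poor-condition would deviate.
A type deviates, so pooling fails.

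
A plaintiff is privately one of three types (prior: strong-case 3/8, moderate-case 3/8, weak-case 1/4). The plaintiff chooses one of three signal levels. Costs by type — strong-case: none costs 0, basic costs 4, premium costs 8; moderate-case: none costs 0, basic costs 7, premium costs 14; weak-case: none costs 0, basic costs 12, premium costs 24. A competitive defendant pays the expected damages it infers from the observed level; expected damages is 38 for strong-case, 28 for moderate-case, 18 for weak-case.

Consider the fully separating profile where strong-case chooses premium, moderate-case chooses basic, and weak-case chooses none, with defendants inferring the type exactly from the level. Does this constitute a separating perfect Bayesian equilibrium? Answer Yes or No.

No

Separating settlements: premium → 38, basic → 28, none → 18.
strong-case (assigned premium): none: 18 − 0 = 18; basic: 28 − 4 = 24; premium: 38 − 8 = 30. strong-case stays.
moderate-case (assigned basic): none: 18 − 0 = 18; basic: 28 − 7 = 21; premium: 38 − 14 = 24. moderate-case prefers premium.
weak-case (assigned none): none: 18 − 0 = 18; basic: 28 − 12 = 16; premium: 38 − 24 = 14. weak-case stays.
At least one type deviates; the separating profile fails.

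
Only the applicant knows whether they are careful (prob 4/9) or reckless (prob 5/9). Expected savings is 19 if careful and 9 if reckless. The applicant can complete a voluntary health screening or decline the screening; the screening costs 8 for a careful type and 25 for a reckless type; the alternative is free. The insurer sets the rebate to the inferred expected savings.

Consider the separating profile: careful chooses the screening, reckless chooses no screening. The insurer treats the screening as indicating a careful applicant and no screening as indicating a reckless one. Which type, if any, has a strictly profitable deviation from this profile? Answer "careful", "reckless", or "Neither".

The screening pays 19; no screening pays 9.
careful: assigned the screening, nets 19 − 8 = 11; deviating to no screening nets 9.
reckless: assigned no screening, nets 9; deviating to the screening nets 19 − 25 = -6.
Both types strictly prefer their assigned action; no profitable deviation.

Neither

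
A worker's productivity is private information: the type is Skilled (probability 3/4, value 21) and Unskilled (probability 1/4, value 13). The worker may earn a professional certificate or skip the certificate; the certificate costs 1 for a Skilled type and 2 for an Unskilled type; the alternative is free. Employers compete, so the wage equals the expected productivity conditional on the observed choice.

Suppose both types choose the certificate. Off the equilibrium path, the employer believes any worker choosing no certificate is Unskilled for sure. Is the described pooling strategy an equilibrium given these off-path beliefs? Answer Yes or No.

Yes

On path, the employer holds the prior and pays 3/4·21 + 1/4·13 = 19. Off path (no certificate), believing Unskilled, it pays 13.
Skilled: the certificate nets 19 − 1 = 18; no certificate nets 13. Skilled stays.
Unskilled: the certificate nets 19 − 2 = 17; no certificate nets 13. Unskilled stays.
No type deviates, so pooling is sustained.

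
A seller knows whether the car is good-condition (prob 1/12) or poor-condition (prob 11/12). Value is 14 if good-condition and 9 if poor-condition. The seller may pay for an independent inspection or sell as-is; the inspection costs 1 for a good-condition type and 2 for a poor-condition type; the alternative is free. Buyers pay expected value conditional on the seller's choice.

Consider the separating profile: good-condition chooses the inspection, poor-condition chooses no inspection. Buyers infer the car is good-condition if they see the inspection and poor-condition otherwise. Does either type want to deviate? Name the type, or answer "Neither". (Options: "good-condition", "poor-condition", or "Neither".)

The inspection pays 14; no inspection pays 9.
good-condition: assigned the inspection, nets 14 − 1 = 13; deviating to no inspection nets 9.
poor-condition: assigned no inspection, nets 9; deviating to the inspection nets 14 − 2 = 12.
The poor-condition type gains 3 by deviating.

poor-condition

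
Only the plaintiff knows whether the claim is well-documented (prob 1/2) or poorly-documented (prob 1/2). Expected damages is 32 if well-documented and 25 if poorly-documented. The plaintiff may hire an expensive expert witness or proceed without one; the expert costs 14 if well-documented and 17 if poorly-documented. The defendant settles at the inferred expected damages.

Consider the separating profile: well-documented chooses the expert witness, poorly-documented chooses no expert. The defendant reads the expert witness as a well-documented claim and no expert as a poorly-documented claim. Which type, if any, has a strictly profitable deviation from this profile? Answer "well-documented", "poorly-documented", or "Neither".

well-documented

The expert witness pays 32; no expert pays 25.
well-documented: assigned the expert witness, nets 32 − 14 = 18; deviating to no expert nets 25.
poorly-documented: assigned no expert, nets 25; deviating to the expert witness nets 32 − 17 = 15.
The well-documented type gains 7 by deviating.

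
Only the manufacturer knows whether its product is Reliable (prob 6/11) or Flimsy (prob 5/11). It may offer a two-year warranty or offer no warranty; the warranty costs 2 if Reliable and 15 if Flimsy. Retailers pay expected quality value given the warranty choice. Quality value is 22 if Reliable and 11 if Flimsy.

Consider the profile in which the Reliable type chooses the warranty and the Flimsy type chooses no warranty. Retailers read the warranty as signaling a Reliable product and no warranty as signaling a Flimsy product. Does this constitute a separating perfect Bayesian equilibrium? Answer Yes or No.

Yes

Under these beliefs, the warranty earns price 22 and no warranty earns price 11.
Reliable: the warranty nets 22 − 2 = 20; no warranty nets 11. Reliable prefers the warranty.
Flimsy: the warranty nets 22 − 15 = 7; no warranty nets 11. Flimsy prefers no warranty.
Neither type deviates, so the separating profile is an equilibrium.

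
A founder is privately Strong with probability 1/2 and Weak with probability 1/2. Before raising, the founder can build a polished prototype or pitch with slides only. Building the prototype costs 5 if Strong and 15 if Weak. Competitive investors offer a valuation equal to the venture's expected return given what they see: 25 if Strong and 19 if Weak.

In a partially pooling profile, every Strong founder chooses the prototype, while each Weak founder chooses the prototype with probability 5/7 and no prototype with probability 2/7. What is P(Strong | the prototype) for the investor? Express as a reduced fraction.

P(the prototype) = (1/2)·1 + (1/2)·(5/7) = 6/7.
By Bayes' rule, P(Strong | the prototype) = (1/2) / (6/7) = 7/12.

7/12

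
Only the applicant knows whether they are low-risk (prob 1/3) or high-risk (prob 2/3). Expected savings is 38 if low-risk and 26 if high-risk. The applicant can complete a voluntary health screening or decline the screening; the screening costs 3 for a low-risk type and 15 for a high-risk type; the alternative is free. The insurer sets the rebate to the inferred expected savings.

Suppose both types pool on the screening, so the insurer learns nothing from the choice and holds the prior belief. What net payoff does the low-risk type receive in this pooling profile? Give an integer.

Pooled rebate = 1/3·38 + 2/3·26 = 30.
low-risk pays cost 3 for the screening, so net payoff = 30 − 3 = 27.

27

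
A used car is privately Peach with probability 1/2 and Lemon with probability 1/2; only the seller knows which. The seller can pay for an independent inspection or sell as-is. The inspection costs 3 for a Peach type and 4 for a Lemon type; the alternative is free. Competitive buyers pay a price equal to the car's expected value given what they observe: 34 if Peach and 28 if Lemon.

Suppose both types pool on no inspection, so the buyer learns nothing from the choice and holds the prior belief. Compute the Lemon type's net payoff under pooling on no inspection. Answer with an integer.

Pooled price = 1/2·34 + 1/2·28 = 31.
Lemon pays no cost for no inspection, so net payoff = 31.

31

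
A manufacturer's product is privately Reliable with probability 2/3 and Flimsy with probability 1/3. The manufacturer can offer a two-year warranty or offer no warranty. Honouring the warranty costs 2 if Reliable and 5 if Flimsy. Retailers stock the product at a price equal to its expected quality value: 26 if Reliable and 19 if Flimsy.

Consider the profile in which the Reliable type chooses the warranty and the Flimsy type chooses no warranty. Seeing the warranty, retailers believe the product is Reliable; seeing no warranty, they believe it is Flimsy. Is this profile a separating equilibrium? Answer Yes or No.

Under these beliefs, the warranty earns price 26 and no warranty earns price 19.
Reliable: the warranty nets 26 − 2 = 24; no warranty nets 19. Reliable prefers the warranty.
Flimsy: the warranty nets 26 − 5 = 21; no warranty nets 19. Flimsy would deviate to the warranty.
Flimsy has a profitable deviation, so the profile is not an equilibrium.

No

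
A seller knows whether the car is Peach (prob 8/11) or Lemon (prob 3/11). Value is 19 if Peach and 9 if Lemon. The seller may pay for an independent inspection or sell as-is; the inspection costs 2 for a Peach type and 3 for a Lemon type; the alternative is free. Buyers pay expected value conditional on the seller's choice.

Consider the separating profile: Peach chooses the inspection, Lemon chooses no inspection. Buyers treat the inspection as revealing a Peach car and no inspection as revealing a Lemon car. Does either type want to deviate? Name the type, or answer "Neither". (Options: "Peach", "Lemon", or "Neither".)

The inspection pays 19; no inspection pays 9.
Peach: assigned the inspection, nets 19 − 2 = 17; deviating to no inspection nets 9.
Lemon: assigned no inspection, nets 9; deviating to the inspection nets 19 − 3 = 16.
The Lemon type gains 7 by deviating.

Lemon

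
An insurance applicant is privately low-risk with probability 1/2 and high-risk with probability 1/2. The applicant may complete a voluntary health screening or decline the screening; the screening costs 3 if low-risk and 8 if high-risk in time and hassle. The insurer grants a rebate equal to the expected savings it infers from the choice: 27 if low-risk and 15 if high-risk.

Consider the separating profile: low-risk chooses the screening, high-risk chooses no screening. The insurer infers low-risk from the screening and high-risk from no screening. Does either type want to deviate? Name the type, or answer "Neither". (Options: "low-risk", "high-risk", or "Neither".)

The screening pays 27; no screening pays 15.
low-risk: assigned the screening, nets 27 − 3 = 24; deviating to no screening nets 15.
high-risk: assigned no screening, nets 15; deviating to the screening nets 27 − 8 = 19.
The high-risk type gains 4 by deviating.

high-risk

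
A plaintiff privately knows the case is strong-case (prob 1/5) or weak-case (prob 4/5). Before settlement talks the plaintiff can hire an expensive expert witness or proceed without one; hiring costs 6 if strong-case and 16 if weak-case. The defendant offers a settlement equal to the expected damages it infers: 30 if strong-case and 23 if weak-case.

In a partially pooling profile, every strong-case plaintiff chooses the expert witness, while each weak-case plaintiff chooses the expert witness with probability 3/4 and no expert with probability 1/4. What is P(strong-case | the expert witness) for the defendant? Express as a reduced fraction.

P(the expert witness) = (1/5)·1 + (4/5)·(3/4) = 4/5.
By Bayes' rule, P(strong-case | the expert witness) = (1/5) / (4/5) = 1/4.

1/4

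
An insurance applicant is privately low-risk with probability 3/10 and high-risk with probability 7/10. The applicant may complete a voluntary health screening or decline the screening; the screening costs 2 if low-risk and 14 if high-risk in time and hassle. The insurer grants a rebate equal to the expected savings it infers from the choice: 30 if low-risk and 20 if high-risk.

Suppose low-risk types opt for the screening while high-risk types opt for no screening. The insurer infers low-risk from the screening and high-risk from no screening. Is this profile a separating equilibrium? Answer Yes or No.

Yes

Under these beliefs, the screening earns rebate 30 and no screening earns rebate 20.
low-risk: the screening nets 30 − 2 = 28; no screening nets 20. low-risk prefers the screening.
high-risk: the screening nets 30 − 14 = 16; no screening nets 20. high-risk prefers no screening.
Neither type deviates, so the separating profile is an equilibrium.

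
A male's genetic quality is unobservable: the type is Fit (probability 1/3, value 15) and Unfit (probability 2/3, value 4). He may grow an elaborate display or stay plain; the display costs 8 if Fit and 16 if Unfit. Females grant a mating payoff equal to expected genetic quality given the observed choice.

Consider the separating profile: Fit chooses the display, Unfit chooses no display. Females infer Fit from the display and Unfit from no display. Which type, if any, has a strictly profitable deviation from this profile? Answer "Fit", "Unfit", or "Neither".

Neither

The display pays 15; no display pays 4.
Fit: assigned the display, nets 15 − 8 = 7; deviating to no display nets 4.
Unfit: assigned no display, nets 4; deviating to the display nets 15 − 16 = -1.
Both types strictly prefer their assigned action; no profitable deviation.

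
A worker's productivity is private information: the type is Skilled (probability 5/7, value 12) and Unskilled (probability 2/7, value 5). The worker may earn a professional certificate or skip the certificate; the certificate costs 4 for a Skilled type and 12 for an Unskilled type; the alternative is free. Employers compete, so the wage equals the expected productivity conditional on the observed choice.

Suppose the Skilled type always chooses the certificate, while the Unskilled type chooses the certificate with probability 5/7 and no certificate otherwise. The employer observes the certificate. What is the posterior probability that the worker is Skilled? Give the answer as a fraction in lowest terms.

7/9

P(the certificate) = (5/7)·1 + (2/7)·(5/7) = 45/49.
By Bayes' rule, P(Skilled | the certificate) = (5/7) / (45/49) = 7/9.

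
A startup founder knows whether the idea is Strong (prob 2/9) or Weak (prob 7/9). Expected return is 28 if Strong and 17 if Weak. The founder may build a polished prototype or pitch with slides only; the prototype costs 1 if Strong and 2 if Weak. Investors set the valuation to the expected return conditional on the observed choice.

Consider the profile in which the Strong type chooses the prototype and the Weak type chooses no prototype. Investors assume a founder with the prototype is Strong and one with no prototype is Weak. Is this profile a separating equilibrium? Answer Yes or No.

No

Under these beliefs, the prototype earns valuation 28 and no prototype earns valuation 17.
Strong: the prototype nets 28 − 1 = 27; no prototype nets 17. Strong prefers the prototype.
Weak: the prototype nets 28 − 2 = 26; no prototype nets 17. Weak would deviate to the prototype.
Weak has a profitable deviation, so the profile is not an equilibrium.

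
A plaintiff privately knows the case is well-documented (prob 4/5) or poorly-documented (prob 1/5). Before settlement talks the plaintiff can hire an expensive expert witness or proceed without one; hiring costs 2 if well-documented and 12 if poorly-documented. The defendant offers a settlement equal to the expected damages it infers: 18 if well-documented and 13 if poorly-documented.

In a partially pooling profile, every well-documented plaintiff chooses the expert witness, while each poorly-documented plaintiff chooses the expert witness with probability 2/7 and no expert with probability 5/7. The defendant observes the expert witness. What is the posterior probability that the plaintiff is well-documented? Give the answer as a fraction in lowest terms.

14/15

P(the expert witness) = (4/5)·1 + (1/5)·(2/7) = 6/7.
By Bayes' rule, P(well-documented | the expert witness) = (4/5) / (6/7) = 14/15.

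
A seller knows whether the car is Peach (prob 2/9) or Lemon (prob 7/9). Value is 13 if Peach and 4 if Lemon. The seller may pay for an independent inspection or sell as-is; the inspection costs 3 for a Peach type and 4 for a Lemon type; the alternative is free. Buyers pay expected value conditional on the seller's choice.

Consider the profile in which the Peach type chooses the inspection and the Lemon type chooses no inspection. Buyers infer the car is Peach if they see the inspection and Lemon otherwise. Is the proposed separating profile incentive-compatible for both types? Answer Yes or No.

Under these beliefs, the inspection earns price 13 and no inspection earns price 4.
Peach: the inspection nets 13 − 3 = 10; no inspection nets 4. Peach prefers the inspection.
Lemon: the inspection nets 13 − 4 = 9; no inspection nets 4. Lemon would deviate to the inspection.
Lemon has a profitable deviation, so the profile is not an equilibrium.

No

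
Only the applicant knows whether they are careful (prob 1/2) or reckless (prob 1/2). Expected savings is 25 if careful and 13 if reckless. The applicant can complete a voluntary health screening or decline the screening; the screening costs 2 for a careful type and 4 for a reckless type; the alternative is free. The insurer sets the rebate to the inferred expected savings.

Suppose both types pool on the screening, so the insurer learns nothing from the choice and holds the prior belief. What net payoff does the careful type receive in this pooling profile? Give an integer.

17

Pooled rebate = 1/2·25 + 1/2·13 = 19.
careful pays cost 2 for the screening, so net payoff = 19 − 2 = 17.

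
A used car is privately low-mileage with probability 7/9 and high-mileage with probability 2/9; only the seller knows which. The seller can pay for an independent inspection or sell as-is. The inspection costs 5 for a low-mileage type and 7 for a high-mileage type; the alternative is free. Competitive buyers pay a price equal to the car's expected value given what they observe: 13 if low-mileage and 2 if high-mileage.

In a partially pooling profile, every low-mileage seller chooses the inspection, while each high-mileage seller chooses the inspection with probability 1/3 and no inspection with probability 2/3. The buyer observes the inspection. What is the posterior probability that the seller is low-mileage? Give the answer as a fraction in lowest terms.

P(the inspection) = (7/9)·1 + (2/9)·(1/3) = 23/27.
By Bayes' rule, P(low-mileage | the inspection) = (7/9) / (23/27) = 21/23.

21/23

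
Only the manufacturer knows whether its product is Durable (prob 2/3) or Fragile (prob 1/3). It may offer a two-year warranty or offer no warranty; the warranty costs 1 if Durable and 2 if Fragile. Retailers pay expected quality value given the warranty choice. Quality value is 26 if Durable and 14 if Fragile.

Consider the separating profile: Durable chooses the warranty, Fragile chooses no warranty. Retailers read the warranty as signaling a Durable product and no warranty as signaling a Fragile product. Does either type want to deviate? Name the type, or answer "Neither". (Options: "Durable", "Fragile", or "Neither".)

The warranty pays 26; no warranty pays 14.
Durable: assigned the warranty, nets 26 − 1 = 25; deviating to no warranty nets 14.
Fragile: assigned no warranty, nets 14; deviating to the warranty nets 26 − 2 = 24.
The Fragile type gains 10 by deviating.

Fragile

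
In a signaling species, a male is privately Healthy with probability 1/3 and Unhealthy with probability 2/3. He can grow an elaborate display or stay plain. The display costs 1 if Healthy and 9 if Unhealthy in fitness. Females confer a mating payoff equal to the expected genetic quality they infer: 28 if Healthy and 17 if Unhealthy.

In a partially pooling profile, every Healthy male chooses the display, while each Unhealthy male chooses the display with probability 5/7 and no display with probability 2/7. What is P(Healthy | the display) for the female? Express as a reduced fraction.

7/17

P(the display) = (1/3)·1 + (2/3)·(5/7) = 17/21.
By Bayes' rule, P(Healthy | the display) = (1/3) / (17/21) = 7/17.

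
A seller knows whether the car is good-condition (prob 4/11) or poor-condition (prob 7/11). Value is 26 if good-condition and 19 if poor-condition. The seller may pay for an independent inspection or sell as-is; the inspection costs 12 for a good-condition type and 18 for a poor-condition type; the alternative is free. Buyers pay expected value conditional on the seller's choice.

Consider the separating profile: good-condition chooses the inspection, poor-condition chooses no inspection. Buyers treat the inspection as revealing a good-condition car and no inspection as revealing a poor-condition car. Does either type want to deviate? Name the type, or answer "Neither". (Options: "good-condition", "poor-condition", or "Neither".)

The inspection pays 26; no inspection pays 19.
good-condition: assigned the inspection, nets 26 − 12 = 14; deviating to no inspection nets 19.
poor-condition: assigned no inspection, nets 19; deviating to the inspection nets 26 − 18 = 8.
The good-condition type gains 5 by deviating.

good-condition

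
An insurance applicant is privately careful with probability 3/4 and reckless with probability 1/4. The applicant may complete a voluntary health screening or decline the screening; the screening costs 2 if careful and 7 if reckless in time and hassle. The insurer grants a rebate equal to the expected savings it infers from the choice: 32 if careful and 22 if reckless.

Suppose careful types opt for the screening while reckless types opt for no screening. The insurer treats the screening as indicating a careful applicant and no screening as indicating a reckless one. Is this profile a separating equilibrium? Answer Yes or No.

No

Under these beliefs, the screening earns rebate 32 and no screening earns rebate 22.
careful: the screening nets 32 − 2 = 30; no screening nets 22. careful prefers the screening.
reckless: the screening nets 32 − 7 = 25; no screening nets 22. reckless would deviate to the screening.
reckless has a profitable deviation, so the profile is not an equilibrium.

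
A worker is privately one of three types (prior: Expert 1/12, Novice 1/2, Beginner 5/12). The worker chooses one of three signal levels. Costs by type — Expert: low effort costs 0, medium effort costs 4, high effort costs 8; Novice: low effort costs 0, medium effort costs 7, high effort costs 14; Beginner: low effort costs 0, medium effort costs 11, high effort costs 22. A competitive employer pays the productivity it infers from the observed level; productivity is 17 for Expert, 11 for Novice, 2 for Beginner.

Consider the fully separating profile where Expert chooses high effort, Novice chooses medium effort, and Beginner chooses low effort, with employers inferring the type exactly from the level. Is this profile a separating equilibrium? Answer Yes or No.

Yes

Separating wages: high effort → 17, medium effort → 11, low effort → 2.
Expert (assigned high effort): low effort: 2 − 0 = 2; medium effort: 11 − 4 = 7; high effort: 17 − 8 = 9. Expert stays.
Novice (assigned medium effort): low effort: 2 − 0 = 2; medium effort: 11 − 7 = 4; high effort: 17 − 14 = 3. Novice stays.
Beginner (assigned low effort): low effort: 2 − 0 = 2; medium effort: 11 − 11 = 0; high effort: 17 − 22 = -5. Beginner stays.
Every type prefers its assigned level; separation holds.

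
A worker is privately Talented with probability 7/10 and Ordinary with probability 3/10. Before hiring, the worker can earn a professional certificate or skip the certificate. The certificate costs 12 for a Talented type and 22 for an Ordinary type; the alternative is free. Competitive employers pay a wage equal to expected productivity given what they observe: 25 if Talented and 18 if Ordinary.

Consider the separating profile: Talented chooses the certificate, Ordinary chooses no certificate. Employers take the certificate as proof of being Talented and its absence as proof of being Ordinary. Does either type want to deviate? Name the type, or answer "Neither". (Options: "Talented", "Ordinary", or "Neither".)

Talented

The certificate pays 25; no certificate pays 18.
Talented: assigned the certificate, nets 25 − 12 = 13; deviating to no certificate nets 18.
Ordinary: assigned no certificate, nets 18; deviating to the certificate nets 25 − 22 = 3.
The Talented type gains 5 by deviating.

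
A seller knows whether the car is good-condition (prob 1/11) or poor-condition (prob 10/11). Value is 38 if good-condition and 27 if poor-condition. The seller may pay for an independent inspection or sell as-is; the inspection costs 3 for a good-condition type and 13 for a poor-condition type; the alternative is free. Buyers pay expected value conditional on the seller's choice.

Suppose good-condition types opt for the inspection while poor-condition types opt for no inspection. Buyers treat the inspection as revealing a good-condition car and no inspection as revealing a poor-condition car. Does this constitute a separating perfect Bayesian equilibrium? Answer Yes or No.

Under these beliefs, the inspection earns price 38 and no inspection earns price 27.
good-condition: the inspection nets 38 − 3 = 35; no inspection nets 27. good-condition prefers the inspection.
poor-condition: the inspection nets 38 − 13 = 25; no inspection nets 27. poor-condition prefers no inspection.
Neither type deviates, so the separating profile is an equilibrium.

Yes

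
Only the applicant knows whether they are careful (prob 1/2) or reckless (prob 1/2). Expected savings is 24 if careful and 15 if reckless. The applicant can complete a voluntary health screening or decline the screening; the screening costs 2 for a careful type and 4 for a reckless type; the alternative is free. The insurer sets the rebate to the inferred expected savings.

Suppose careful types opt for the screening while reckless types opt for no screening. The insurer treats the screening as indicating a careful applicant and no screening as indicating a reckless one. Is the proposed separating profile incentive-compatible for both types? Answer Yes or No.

Under these beliefs, the screening earns rebate 24 and no screening earns rebate 15.
careful: the screening nets 24 − 2 = 22; no screening nets 15. careful prefers the screening.
reckless: the screening nets 24 − 4 = 20; no screening nets 15. reckless would deviate to the screening.
reckless has a profitable deviation, so the profile is not an equilibrium.

No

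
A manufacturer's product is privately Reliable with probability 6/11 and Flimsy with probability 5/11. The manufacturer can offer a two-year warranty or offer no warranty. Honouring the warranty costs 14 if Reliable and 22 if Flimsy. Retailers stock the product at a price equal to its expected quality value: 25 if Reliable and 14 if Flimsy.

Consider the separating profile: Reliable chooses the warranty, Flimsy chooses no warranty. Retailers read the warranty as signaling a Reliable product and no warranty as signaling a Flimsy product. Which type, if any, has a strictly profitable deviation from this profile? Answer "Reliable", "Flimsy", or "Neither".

Reliable

The warranty pays 25; no warranty pays 14.
Reliable: assigned the warranty, nets 25 − 14 = 11; deviating to no warranty nets 14.
Flimsy: assigned no warranty, nets 14; deviating to the warranty nets 25 − 22 = 3.
The Reliable type gains 3 by deviating.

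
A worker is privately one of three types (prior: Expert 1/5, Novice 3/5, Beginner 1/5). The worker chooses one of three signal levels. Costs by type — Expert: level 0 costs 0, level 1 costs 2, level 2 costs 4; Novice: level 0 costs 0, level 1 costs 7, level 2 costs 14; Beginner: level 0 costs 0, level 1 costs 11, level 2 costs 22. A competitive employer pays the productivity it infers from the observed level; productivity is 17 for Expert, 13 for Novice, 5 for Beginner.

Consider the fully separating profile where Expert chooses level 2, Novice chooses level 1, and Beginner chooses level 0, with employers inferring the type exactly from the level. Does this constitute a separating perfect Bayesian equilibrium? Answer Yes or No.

Yes

Separating wages: level 2 → 17, level 1 → 13, level 0 → 5.
Expert (assigned level 2): level 0: 5 − 0 = 5; level 1: 13 − 2 = 11; level 2: 17 − 4 = 13. Expert stays.
Novice (assigned level 1): level 0: 5 − 0 = 5; level 1: 13 − 7 = 6; level 2: 17 − 14 = 3. Novice stays.
Beginner (assigned level 0): level 0: 5 − 0 = 5; level 1: 13 − 11 = 2; level 2: 17 − 22 = -5. Beginner stays.
Every type prefers its assigned level; separation holds.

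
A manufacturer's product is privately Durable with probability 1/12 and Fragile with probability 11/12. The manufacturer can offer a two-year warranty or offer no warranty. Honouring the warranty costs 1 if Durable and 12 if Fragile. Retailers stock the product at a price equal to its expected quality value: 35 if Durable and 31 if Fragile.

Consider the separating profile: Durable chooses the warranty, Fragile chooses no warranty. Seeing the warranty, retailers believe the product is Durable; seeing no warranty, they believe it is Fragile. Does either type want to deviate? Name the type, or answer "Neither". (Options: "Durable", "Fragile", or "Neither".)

The warranty pays 35; no warranty pays 31.
Durable: assigned the warranty, nets 35 − 1 = 34; deviating to no warranty nets 31.
Fragile: assigned no warranty, nets 31; deviating to the warranty nets 35 − 12 = 23.
Both types strictly prefer their assigned action; no profitable deviation.

Neither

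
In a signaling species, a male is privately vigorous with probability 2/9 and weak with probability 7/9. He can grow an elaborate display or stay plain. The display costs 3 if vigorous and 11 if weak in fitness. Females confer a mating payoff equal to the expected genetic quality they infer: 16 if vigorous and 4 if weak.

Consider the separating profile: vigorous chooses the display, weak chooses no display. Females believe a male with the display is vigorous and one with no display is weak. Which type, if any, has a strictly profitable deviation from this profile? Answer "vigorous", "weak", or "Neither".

The display pays 16; no display pays 4.
vigorous: assigned the display, nets 16 − 3 = 13; deviating to no display nets 4.
weak: assigned no display, nets 4; deviating to the display nets 16 − 11 = 5.
The weak type gains 1 by deviating.

weak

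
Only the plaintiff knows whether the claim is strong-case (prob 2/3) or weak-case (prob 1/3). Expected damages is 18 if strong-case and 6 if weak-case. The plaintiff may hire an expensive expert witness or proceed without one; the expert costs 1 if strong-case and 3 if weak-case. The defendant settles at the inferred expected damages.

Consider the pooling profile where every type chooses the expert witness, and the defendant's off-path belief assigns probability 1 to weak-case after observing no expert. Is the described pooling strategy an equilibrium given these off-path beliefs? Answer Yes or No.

On path, the defendant holds the prior and pays 2/3·18 + 1/3·6 = 14. Off path (no expert), believing weak-case, it pays 6.
strong-case: the expert witness nets 14 − 1 = 13; no expert nets 6. strong-case stays.
weak-case: the expert witness nets 14 − 3 = 11; no expert nets 6. weak-case stays.
No type deviates, so pooling is sustained.

Yes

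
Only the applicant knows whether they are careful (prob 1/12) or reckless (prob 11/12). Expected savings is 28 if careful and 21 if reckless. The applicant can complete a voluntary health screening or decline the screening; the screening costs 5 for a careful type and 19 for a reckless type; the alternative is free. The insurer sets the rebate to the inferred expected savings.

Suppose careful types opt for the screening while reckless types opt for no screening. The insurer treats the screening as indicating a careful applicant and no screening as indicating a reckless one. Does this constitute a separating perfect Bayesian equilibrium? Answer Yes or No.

Yes

Under these beliefs, the screening earns rebate 28 and no screening earns rebate 21.
careful: the screening nets 28 − 5 = 23; no screening nets 21. careful prefers the screening.
reckless: the screening nets 28 − 19 = 9; no screening nets 21. reckless prefers no screening.
Neither type deviates, so the separating profile is an equilibrium.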